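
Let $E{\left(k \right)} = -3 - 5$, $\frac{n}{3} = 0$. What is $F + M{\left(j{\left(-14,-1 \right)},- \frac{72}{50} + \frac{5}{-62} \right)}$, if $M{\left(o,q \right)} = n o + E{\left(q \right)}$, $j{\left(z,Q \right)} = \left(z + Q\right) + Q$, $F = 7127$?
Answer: $7119$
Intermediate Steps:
$j{\left(z,Q \right)} = z + 2 Q$ ($j{\left(z,Q \right)} = \left(Q + z\right) + Q = z + 2 Q$)
$n = 0$ ($n = 3 \cdot 0 = 0$)
$E{\left(k \right)} = -8$ ($E{\left(k \right)} = -3 - 5 = -8$)
$M{\left(o,q \right)} = -8$ ($M{\left(o,q \right)} = 0 o - 8 = 0 - 8 = -8$)
$F + M{\left(j{\left(-14,-1 \right)},- \frac{72}{50} + \frac{5}{-62} \right)} = 7127 - 8 = 7119$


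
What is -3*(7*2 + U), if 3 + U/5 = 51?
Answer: -762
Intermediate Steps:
U = 240 (U = -15 + 5*51 = -15 + 255 = 240)
-3*(7*2 + U) = -3*(7*2 + 240) = -3*(14 + 240) = -3*254 = -762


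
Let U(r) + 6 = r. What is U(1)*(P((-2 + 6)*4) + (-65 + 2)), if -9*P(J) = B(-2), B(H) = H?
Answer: 2825/9 ≈ 313.89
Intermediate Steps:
P(J) = 2/9 (P(J) = -⅑*(-2) = 2/9)
U(r) = -6 + r
U(1)*(P((-2 + 6)*4) + (-65 + 2)) = (-6 + 1)*(2/9 + (-65 + 2)) = -5*(2/9 - 63) = -5*(-565/9) = 2825/9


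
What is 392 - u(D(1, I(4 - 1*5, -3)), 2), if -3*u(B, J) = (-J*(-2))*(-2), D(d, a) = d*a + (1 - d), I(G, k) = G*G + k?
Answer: 1168/3 ≈ 389.33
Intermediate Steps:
I(G, k) = k + G**2 (I(G, k) = G**2 + k = k + G**2)
D(d, a) = 1 - d + a*d (D(d, a) = a*d + (1 - d) = 1 - d + a*d)
u(B, J) = 4*J/3 (u(B, J) = --J*(-2)*(-2)/3 = -2*J*(-2)/3 = -(-4)*J/3 = 4*J/3)
392 - u(D(1, I(4 - 1*5, -3)), 2) = 392 - 4*2/3 = 392 - 1*8/3 = 392 - 8/3 = 1168/3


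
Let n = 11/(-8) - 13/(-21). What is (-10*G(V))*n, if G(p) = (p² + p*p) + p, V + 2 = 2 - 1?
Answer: 635/84 ≈ 7.5595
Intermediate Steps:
V = -1 (V = -2 + (2 - 1) = -2 + 1 = -1)
n = -127/168 (n = 11*(-⅛) - 13*(-1/21) = -11/8 + 13/21 = -127/168 ≈ -0.75595)
G(p) = p + 2*p² (G(p) = (p² + p²) + p = 2*p² + p = p + 2*p²)
(-10*G(V))*n = -(-10)*(1 + 2*(-1))*(-127/168) = -(-10)*(1 - 2)*(-127/168) = -(-10)*(-1)*(-127/168) = -10*1*(-127/168) = -10*(-127/168) = 635/84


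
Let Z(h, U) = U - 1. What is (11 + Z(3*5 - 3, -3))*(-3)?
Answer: -21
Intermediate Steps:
Z(h, U) = -1 + U
(11 + Z(3*5 - 3, -3))*(-3) = (11 + (-1 - 3))*(-3) = (11 - 4)*(-3) = 7*(-3) = -21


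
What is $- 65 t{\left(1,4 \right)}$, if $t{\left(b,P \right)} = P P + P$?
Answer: $-1300$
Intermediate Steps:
$t{\left(b,P \right)} = P + P^{2}$ ($t{\left(b,P \right)} = P^{2} + P = P + P^{2}$)
$- 65 t{\left(1,4 \right)} = - 65 \cdot 4 \left(1 + 4\right) = - 65 \cdot 4 \cdot 5 = \left(-65\right) 20 = -1300$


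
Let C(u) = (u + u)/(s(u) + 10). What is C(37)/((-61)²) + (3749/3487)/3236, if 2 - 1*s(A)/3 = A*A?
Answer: 56234557671/171770907386452 ≈ 0.00032738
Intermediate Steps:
s(A) = 6 - 3*A² (s(A) = 6 - 3*A*A = 6 - 3*A²)
C(u) = 2*u/(16 - 3*u²) (C(u) = (u + u)/((6 - 3*u²) + 10) = (2*u)/(16 - 3*u²) = 2*u/(16 - 3*u²))
C(37)/((-61)²) + (3749/3487)/3236 = (-2*37/(-16 + 3*37²))/((-61)²) + (3749/3487)/3236 = -2*37/(-16 + 3*1369)/3721 + (3749*(1/3487))*(1/3236) = -2*37/(-16 + 4107)*(1/3721) + (3749/3487)*(1/3236) = -2*37/4091*(1/3721) + 3749/11283932 = -2*37*1/4091*(1/3721) + 3749/11283932 = -74/4091*1/3721 + 3749/11283932 = -74/15222611 + 3749/11283932 = 56234557671/171770907386452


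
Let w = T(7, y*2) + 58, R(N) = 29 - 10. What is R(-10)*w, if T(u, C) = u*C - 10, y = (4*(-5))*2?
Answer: -9728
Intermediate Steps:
y = -40 (y = -20*2 = -40)
R(N) = 19
T(u, C) = -10 + C*u (T(u, C) = C*u - 10 = -10 + C*u)
w = -512 (w = (-10 - 40*2*7) + 58 = (-10 - 80*7) + 58 = (-10 - 560) + 58 = -570 + 58 = -512)
R(-10)*w = 19*(-512) = -9728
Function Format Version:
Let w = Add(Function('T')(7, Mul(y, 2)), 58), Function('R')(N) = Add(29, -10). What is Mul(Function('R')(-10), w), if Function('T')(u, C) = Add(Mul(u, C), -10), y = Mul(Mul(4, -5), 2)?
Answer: -9728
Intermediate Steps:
y = -40 (y = Mul(-20, 2) = -40)
Function('R')(N) = 19
Function('T')(u, C) = Add(-10, Mul(C, u)) (Function('T')(u, C) = Add(Mul(C, u), -10) = Add(-10, Mul(C, u)))
w = -512 (w = Add(Add(-10, Mul(Mul(-40, 2), 7)), 58) = Add(Add(-10, Mul(-80, 7)), 58) = Add(Add(-10, -560), 58) = Add(-570, 58) = -512)
Mul(Function('R')(-10), w) = Mul(19, -512) = -9728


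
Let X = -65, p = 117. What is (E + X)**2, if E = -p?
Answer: 33124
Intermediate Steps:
E = -117 (E = -1*117 = -117)
(E + X)**2 = (-117 - 65)**2 = (-182)**2 = 33124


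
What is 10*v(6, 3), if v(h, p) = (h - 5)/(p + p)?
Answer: 5/3 ≈ 1.6667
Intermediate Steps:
v(h, p) = (-5 + h)/(2*p) (v(h, p) = (-5 + h)/((2*p)) = (-5 + h)*(1/(2*p)) = (-5 + h)/(2*p))
10*v(6, 3) = 10*((½)*(-5 + 6)/3) = 10*((½)*(⅓)*1) = 10*(⅙) = 5/3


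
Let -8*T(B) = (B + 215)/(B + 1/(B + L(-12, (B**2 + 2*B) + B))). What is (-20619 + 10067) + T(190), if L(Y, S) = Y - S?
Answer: -146327835631/13866958 ≈ -10552.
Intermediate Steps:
T(B) = -(215 + B)/(8*(B + 1/(-12 - B**2 - 2*B))) (T(B) = -(B + 215)/(8*(B + 1/(B + (-12 - ((B**2 + 2*B) + B))))) = -(215 + B)/(8*(B + 1/(B + (-12 - (B**2 + 3*B))))) = -(215 + B)/(8*(B + 1/(B + (-12 + (-B**2 - 3*B))))) = -(215 + B)/(8*(B + 1/(B + (-12 - B**2 - 3*B)))) = -(215 + B)/(8*(B + 1/(-12 - B**2 - 2*B))))
(-20619 + 10067) + T(190) = (-20619 + 10067) + (-2580 - 1*190**3 - 442*190 - 217*190**2)/(8*(-1 + 190**3 + 2*190**2 + 12*190)) = -10552 + (-2580 - 1*6859000 - 83980 - 217*36100)/(8*(-1 + 6859000 + 2*36100 + 2280)) = -10552 + (-2580 - 6859000 - 83980 - 7833700)/(8*(-1 + 6859000 + 72200 + 2280)) = -10552 + (1/8)*(-14779260)/6933479 = -10552 + (1/8)*(1/6933479)*(-14779260) = -10552 - 3694815/13866958 = -146327835631/13866958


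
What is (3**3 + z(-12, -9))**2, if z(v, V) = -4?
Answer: 529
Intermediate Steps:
(3**3 + z(-12, -9))**2 = (3**3 - 4)**2 = (27 - 4)**2 = 23**2 = 529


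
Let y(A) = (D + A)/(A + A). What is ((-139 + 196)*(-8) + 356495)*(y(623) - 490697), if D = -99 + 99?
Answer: -349414182327/2 ≈ -1.7471e+11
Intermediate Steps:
D = 0
y(A) = ½ (y(A) = (0 + A)/(A + A) = A/((2*A)) = A*(1/(2*A)) = ½)
((-139 + 196)*(-8) + 356495)*(y(623) - 490697) = ((-139 + 196)*(-8) + 356495)*(½ - 490697) = (57*(-8) + 356495)*(-981393/2) = (-456 + 356495)*(-981393/2) = 356039*(-981393/2) = -349414182327/2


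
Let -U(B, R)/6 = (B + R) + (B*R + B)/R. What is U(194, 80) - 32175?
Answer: -699951/20 ≈ -34998.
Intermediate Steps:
U(B, R) = -6*B - 6*R - 6*(B + B*R)/R (U(B, R) = -6*((B + R) + (B*R + B)/R) = -6*((B + R) + (B + B*R)/R) = -6*(B + R + (B + B*R)/R) = -6*B - 6*R - 6*(B + B*R)/R)
U(194, 80) - 32175 = (-12*194 - 6*80 - 6*194/80) - 32175 = (-2328 - 480 - 6*194*1/80) - 32175 = (-2328 - 480 - 291/20) - 32175 = -56451/20 - 32175 = -699951/20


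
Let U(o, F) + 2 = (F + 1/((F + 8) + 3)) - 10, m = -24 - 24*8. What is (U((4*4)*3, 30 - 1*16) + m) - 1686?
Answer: -47499/25 ≈ -1900.0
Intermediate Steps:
m = -216 (m = -24 - 192 = -216)
U(o, F) = -12 + F + 1/(11 + F) (U(o, F) = -2 + ((F + 1/((F + 8) + 3)) - 10) = -2 + ((F + 1/((8 + F) + 3)) - 10) = -2 + ((F + 1/(11 + F)) - 10) = -2 + (-10 + F + 1/(11 + F)) = -12 + F + 1/(11 + F))
(U((4*4)*3, 30 - 1*16) + m) - 1686 = ((-131 + (30 - 1*16)² - (30 - 1*16))/(11 + (30 - 1*16)) - 216) - 1686 = ((-131 + (30 - 16)² - (30 - 16))/(11 + (30 - 16)) - 216) - 1686 = ((-131 + 14² - 1*14)/(11 + 14) - 216) - 1686 = ((-131 + 196 - 14)/25 - 216) - 1686 = ((1/25)*51 - 216) - 1686 = (51/25 - 216) - 1686 = -5349/25 - 1686 = -47499/25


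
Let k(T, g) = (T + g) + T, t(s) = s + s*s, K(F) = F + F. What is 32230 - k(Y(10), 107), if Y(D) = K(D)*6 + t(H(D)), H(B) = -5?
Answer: 31843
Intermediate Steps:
K(F) = 2*F
t(s) = s + s**2
Y(D) = 20 + 12*D (Y(D) = (2*D)*6 - 5*(1 - 5) = 12*D - 5*(-4) = 12*D + 20 = 20 + 12*D)
k(T, g) = g + 2*T
32230 - k(Y(10), 107) = 32230 - (107 + 2*(20 + 12*10)) = 32230 - (107 + 2*(20 + 120)) = 32230 - (107 + 2*140) = 32230 - (107 + 280) = 32230 - 1*387 = 32230 - 387 = 31843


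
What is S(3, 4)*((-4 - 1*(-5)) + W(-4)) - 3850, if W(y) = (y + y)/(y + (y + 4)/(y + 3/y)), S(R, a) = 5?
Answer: -3835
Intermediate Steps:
W(y) = 2*y/(y + (4 + y)/(y + 3/y)) (W(y) = (2*y)/(y + (4 + y)/(y + 3/y)) = 2*y/(y + (4 + y)/(y + 3/y)))
S(3, 4)*((-4 - 1*(-5)) + W(-4)) - 3850 = 5*((-4 - 1*(-5)) + 2*(3 + (-4)²)/(7 - 4 + (-4)²)) - 3850 = 5*((-4 + 5) + 2*(3 + 16)/(7 - 4 + 16)) - 3850 = 5*(1 + 2*19/19) - 3850 = 5*(1 + 2*(1/19)*19) - 3850 = 5*(1 + 2) - 3850 = 5*3 - 3850 = 15 - 3850 = -3835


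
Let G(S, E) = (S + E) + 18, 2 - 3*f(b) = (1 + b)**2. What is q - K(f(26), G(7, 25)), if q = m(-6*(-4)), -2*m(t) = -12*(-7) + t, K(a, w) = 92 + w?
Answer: -196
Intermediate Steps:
f(b) = 2/3 - (1 + b)**2/3
G(S, E) = 18 + E + S (G(S, E) = (E + S) + 18 = 18 + E + S)
m(t) = -42 - t/2 (m(t) = -(-12*(-7) + t)/2 = -(84 + t)/2 = -42 - t/2)
q = -54 (q = -42 - (-3)*(-4) = -42 - 1/2*24 = -42 - 12 = -54)
q - K(f(26), G(7, 25)) = -54 - (92 + (18 + 25 + 7)) = -54 - (92 + 50) = -54 - 1*142 = -54 - 142 = -196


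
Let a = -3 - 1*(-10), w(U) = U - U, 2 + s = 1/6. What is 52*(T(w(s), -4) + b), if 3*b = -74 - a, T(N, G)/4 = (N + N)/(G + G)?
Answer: -1404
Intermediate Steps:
s = -11/6 (s = -2 + 1/6 = -2 + ⅙ = -11/6 ≈ -1.8333)
w(U) = 0
a = 7 (a = -3 + 10 = 7)
T(N, G) = 4*N/G (T(N, G) = 4*((N + N)/(G + G)) = 4*((2*N)/((2*G))) = 4*((2*N)*(1/(2*G))) = 4*(N/G) = 4*N/G)
b = -27 (b = (-74 - 1*7)/3 = (-74 - 7)/3 = (⅓)*(-81) = -27)
52*(T(w(s), -4) + b) = 52*(4*0/(-4) - 27) = 52*(4*0*(-¼) - 27) = 52*(0 - 27) = 52*(-27) = -1404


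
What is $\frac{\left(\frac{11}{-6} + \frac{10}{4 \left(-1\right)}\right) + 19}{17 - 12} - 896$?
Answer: $- \frac{13396}{15} \approx -893.07$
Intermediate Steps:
$\frac{\left(\frac{11}{-6} + \frac{10}{4 \left(-1\right)}\right) + 19}{17 - 12} - 896 = \frac{\left(11 \left(- \frac{1}{6}\right) + \frac{10}{-4}\right) + 19}{5} - 896 = \left(\left(- \frac{11}{6} + 10 \left(- \frac{1}{4}\right)\right) + 19\right) \frac{1}{5} - 896 = \left(\left(- \frac{11}{6} - \frac{5}{2}\right) + 19\right) \frac{1}{5} - 896 = \left(- \frac{13}{3} + 19\right) \frac{1}{5} - 896 = \frac{44}{3} \cdot \frac{1}{5} - 896 = \frac{44}{15} - 896 = - \frac{13396}{15}$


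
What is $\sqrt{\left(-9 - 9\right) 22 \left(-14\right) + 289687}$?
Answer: $\sqrt{295231} \approx 543.35$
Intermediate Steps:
$\sqrt{\left(-9 - 9\right) 22 \left(-14\right) + 289687} = \sqrt{\left(-18\right) 22 \left(-14\right) + 289687} = \sqrt{\left(-396\right) \left(-14\right) + 289687} = \sqrt{5544 + 289687} = \sqrt{295231}$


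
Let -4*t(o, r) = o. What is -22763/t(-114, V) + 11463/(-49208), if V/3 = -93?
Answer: -2240896799/2804856 ≈ -798.93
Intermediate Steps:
V = -279 (V = 3*(-93) = -279)
t(o, r) = -o/4
-22763/t(-114, V) + 11463/(-49208) = -22763/((-¼*(-114))) + 11463/(-49208) = -22763/57/2 + 11463*(-1/49208) = -22763*2/57 - 11463/49208 = -45526/57 - 11463/49208 = -2240896799/2804856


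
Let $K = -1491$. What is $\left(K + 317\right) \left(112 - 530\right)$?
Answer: $490732$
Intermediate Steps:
$\left(K + 317\right) \left(112 - 530\right) = \left(-1491 + 317\right) \left(112 - 530\right) = \left(-1174\right) \left(-418\right) = 490732$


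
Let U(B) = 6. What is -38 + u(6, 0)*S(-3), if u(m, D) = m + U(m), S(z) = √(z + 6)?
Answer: -38 + 12*√3 ≈ -17.215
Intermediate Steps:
S(z) = √(6 + z)
u(m, D) = 6 + m (u(m, D) = m + 6 = 6 + m)
-38 + u(6, 0)*S(-3) = -38 + (6 + 6)*√(6 - 3) = -38 + 12*√3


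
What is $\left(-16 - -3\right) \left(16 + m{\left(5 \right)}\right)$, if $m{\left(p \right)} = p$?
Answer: $-273$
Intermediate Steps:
$\left(-16 - -3\right) \left(16 + m{\left(5 \right)}\right) = \left(-16 - -3\right) \left(16 + 5\right) = \left(-16 + 3\right) 21 = \left(-13\right) 21 = -273$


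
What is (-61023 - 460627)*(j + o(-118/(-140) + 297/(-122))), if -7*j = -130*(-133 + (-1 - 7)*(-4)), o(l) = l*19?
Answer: 60648698280/61 ≈ 9.9424e+8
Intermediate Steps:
o(l) = 19*l
j = -13130/7 (j = -(-130)*(-133 + (-1 - 7)*(-4))/7 = -(-130)*(-133 - 8*(-4))/7 = -(-130)*(-133 + 32)/7 = -(-130)*(-101)/7 = -1/7*13130 = -13130/7 ≈ -1875.7)
(-61023 - 460627)*(j + o(-118/(-140) + 297/(-122))) = (-61023 - 460627)*(-13130/7 + 19*(-118/(-140) + 297/(-122))) = -521650*(-13130/7 + 19*(-118*(-1/140) + 297*(-1/122))) = -521650*(-13130/7 + 19*(59/70 - 297/122)) = -521650*(-13130/7 + 19*(-3398/2135)) = -521650*(-13130/7 - 64562/2135) = -521650*(-581316/305) = 60648698280/61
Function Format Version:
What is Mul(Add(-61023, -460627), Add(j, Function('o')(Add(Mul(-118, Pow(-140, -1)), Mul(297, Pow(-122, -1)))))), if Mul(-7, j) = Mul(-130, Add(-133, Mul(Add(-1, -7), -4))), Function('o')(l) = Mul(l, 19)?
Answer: Rational(60648698280, 61) ≈ 9.9424e+8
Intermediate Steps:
Function('o')(l) = Mul(19, l)
j = Rational(-13130, 7) (j = Mul(Rational(-1, 7), Mul(-130, Add(-133, Mul(Add(-1, -7), -4)))) = Mul(Rational(-1, 7), Mul(-130, Add(-133, Mul(-8, -4)))) = Mul(Rational(-1, 7), Mul(-130, Add(-133, 32))) = Mul(Rational(-1, 7), Mul(-130, -101)) = Mul(Rational(-1, 7), 13130) = Rational(-13130, 7) ≈ -1875.7)
Mul(Add(-61023, -460627), Add(j, Function('o')(Add(Mul(-118, Pow(-140, -1)), Mul(297, Pow(-122, -1)))))) = Mul(Add(-61023, -460627), Add(Rational(-13130, 7), Mul(19, Add(Mul(-118, Pow(-140, -1)), Mul(297, Pow(-122, -1)))))) = Mul(-521650, Add(Rational(-13130, 7), Mul(19, Add(Mul(-118, Rational(-1, 140)), Mul(297, Rational(-1, 122)))))) = Mul(-521650, Add(Rational(-13130, 7), Mul(19, Add(Rational(59, 70), Rational(-297, 122))))) = Mul(-521650, Add(Rational(-13130, 7), Mul(19, Rational(-3398, 2135)))) = Mul(-521650, Add(Rational(-13130, 7), Rational(-64562, 2135))) = Mul(-521650, Rational(-581316, 305)) = Rational(60648698280, 61)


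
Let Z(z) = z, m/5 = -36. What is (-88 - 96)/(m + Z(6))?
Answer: 92/87 ≈ 1.0575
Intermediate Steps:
m = -180 (m = 5*(-36) = -180)
(-88 - 96)/(m + Z(6)) = (-88 - 96)/(-180 + 6) = -184/(-174) = -184*(-1/174) = 92/87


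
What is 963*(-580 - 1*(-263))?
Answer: -305271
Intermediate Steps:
963*(-580 - 1*(-263)) = 963*(-580 + 263) = 963*(-317) = -305271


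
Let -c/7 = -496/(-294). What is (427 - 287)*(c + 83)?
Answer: 29900/3 ≈ 9966.7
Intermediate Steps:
c = -248/21 (c = -(-3472)/(-294) = -(-3472)*(-1)/294 = -7*248/147 = -248/21 ≈ -11.810)
(427 - 287)*(c + 83) = (427 - 287)*(-248/21 + 83) = 140*(1495/21) = 29900/3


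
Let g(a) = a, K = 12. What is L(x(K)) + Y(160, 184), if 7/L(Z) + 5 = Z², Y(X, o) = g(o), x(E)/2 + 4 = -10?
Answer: 143343/779 ≈ 184.01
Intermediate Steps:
x(E) = -28 (x(E) = -8 + 2*(-10) = -8 - 20 = -28)
Y(X, o) = o
L(Z) = 7/(-5 + Z²)
L(x(K)) + Y(160, 184) = 7/(-5 + (-28)²) + 184 = 7/(-5 + 784) + 184 = 7/779 + 184 = 143343/779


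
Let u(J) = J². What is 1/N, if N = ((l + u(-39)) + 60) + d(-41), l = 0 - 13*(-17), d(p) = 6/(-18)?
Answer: 3/5405 ≈ 0.00055504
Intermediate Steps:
d(p) = -⅓ (d(p) = 6*(-1/18) = -⅓)
l = 221 (l = 0 + 221 = 221)
N = 5405/3 (N = ((221 + (-39)²) + 60) - ⅓ = ((221 + 1521) + 60) - ⅓ = (1742 + 60) - ⅓ = 1802 - ⅓ = 5405/3 ≈ 1801.7)
1/N = 1/(5405/3) = 3/5405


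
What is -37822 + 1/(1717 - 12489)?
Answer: -407418585/10772 ≈ -37822.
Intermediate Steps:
-37822 + 1/(1717 - 12489) = -37822 + 1/(-10772) = -37822 - 1/10772 = -407418585/10772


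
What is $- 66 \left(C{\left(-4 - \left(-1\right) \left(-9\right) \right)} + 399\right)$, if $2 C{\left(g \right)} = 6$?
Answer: $-26532$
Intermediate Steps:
$C{\left(g \right)} = 3$ ($C{\left(g \right)} = \frac{1}{2} \cdot 6 = 3$)
$- 66 \left(C{\left(-4 - \left(-1\right) \left(-9\right) \right)} + 399\right) = - 66 \left(3 + 399\right) = \left(-66\right) 402 = -26532$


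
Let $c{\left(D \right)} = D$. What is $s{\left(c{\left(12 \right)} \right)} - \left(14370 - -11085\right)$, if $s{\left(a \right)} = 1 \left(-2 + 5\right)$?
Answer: $-25452$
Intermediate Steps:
$s{\left(a \right)} = 3$ ($s{\left(a \right)} = 1 \cdot 3 = 3$)
$s{\left(c{\left(12 \right)} \right)} - \left(14370 - -11085\right) = 3 - \left(14370 - -11085\right) = 3 - \left(14370 + 11085\right) = 3 - 25455 = -25452$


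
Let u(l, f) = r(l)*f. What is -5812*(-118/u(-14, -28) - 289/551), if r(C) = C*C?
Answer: 1105016671/377986 ≈ 2923.4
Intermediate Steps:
r(C) = C**2
u(l, f) = f*l**2 (u(l, f) = l**2*f = f*l**2)
-5812*(-118/u(-14, -28) - 289/551) = -5812*(-118/((-28*(-14)**2)) - 289/551) = -5812*(-118/((-28*196)) - 289*1/551) = -5812*(-118/(-5488) - 289/551) = -5812*(-118*(-1/5488) - 289/551) = -5812*(59/2744 - 289/551) = -5812*(-760507/1511944) = 1105016671/377986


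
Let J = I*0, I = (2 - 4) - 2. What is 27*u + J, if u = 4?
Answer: 108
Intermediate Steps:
I = -4 (I = -2 - 2 = -4)
J = 0 (J = -4*0 = 0)
27*u + J = 27*4 + 0 = 108 + 0 = 108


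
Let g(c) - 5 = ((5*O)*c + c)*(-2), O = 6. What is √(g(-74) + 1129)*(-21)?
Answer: -21*√5722 ≈ -1588.5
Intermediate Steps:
g(c) = 5 - 62*c (g(c) = 5 + ((5*6)*c + c)*(-2) = 5 + (30*c + c)*(-2) = 5 + (31*c)*(-2) = 5 - 62*c)
√(g(-74) + 1129)*(-21) = √((5 - 62*(-74)) + 1129)*(-21) = √((5 + 4588) + 1129)*(-21) = √(4593 + 1129)*(-21) = √5722*(-21) = -21*√5722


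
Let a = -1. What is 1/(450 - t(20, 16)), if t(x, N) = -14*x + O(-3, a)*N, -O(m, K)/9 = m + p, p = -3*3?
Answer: -1/998 ≈ -0.0010020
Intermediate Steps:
p = -9
O(m, K) = 81 - 9*m (O(m, K) = -9*(m - 9) = -9*(-9 + m) = 81 - 9*m)
t(x, N) = -14*x + 108*N (t(x, N) = -14*x + (81 - 9*(-3))*N = -14*x + (81 + 27)*N = -14*x + 108*N)
1/(450 - t(20, 16)) = 1/(450 - (-14*20 + 108*16)) = 1/(450 - (-280 + 1728)) = 1/(450 - 1*1448) = 1/(450 - 1448) = 1/(-998) = -1/998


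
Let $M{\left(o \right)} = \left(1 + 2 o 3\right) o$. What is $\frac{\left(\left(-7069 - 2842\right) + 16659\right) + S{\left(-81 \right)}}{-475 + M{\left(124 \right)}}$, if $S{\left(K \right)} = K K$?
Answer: $\frac{13309}{91905} \approx 0.14481$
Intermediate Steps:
$S{\left(K \right)} = K^{2}$
$M{\left(o \right)} = o \left(1 + 6 o\right)$ ($M{\left(o \right)} = \left(1 + 6 o\right) o = o \left(1 + 6 o\right)$)
$\frac{\left(\left(-7069 - 2842\right) + 16659\right) + S{\left(-81 \right)}}{-475 + M{\left(124 \right)}} = \frac{\left(\left(-7069 - 2842\right) + 16659\right) + \left(-81\right)^{2}}{-475 + 124 \left(1 + 6 \cdot 124\right)} = \frac{\left(-9911 + 16659\right) + 6561}{-475 + 124 \left(1 + 744\right)} = \frac{6748 + 6561}{-475 + 124 \cdot 745} = \frac{13309}{-475 + 92380} = \frac{13309}{91905}$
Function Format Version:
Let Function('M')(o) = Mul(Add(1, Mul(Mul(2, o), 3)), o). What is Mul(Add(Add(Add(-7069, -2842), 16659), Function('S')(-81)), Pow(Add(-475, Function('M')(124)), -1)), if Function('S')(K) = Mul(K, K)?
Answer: Rational(13309, 91905) ≈ 0.14481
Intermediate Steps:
Function('S')(K) = Pow(K, 2)
Function('M')(o) = Mul(o, Add(1, Mul(6, o))) (Function('M')(o) = Mul(Add(1, Mul(6, o)), o) = Mul(o, Add(1, Mul(6, o))))
Mul(Add(Add(Add(-7069, -2842), 16659), Function('S')(-81)), Pow(Add(-475, Function('M')(124)), -1)) = Mul(Add(Add(Add(-7069, -2842), 16659), Pow(-81, 2)), Pow(Add(-475, Mul(124, Add(1, Mul(6, 124)))), -1)) = Mul(Add(Add(-9911, 16659), 6561), Pow(Add(-475, Mul(124, Add(1, 744))), -1)) = Mul(Add(6748, 6561), Pow(Add(-475, Mul(124, 745)), -1)) = Mul(13309, Pow(Add(-475, 92380), -1)) = Mul(13309, Pow(91905, -1)) = Mul(13309, Rational(1, 91905)) = Rational(13309, 91905)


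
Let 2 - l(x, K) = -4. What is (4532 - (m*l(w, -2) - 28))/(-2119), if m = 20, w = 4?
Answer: -4440/2119 ≈ -2.0953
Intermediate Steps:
l(x, K) = 6 (l(x, K) = 2 - 1*(-4) = 2 + 4 = 6)
(4532 - (m*l(w, -2) - 28))/(-2119) = (4532 - (20*6 - 28))/(-2119) = (4532 - (120 - 28))*(-1/2119) = (4532 - 1*92)*(-1/2119) = (4532 - 92)*(-1/2119) = 4440*(-1/2119) = -4440/2119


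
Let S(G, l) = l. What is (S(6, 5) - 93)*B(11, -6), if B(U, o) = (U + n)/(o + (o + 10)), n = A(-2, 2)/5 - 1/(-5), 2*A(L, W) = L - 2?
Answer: 2376/5 ≈ 475.20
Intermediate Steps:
A(L, W) = -1 + L/2 (A(L, W) = (L - 2)/2 = (-2 + L)/2 = -1 + L/2)
n = -1/5 (n = (-1 + (1/2)*(-2))/5 - 1/(-5) = (-1 - 1)*(1/5) - 1*(-1/5) = -2*1/5 + 1/5 = -2/5 + 1/5 = -1/5 ≈ -0.20000)
B(U, o) = (-1/5 + U)/(10 + 2*o) (B(U, o) = (U - 1/5)/(o + (o + 10)) = (-1/5 + U)/(o + (10 + o)) = (-1/5 + U)/(10 + 2*o))
(S(6, 5) - 93)*B(11, -6) = (5 - 93)*((-1 + 5*11)/(10*(5 - 6))) = -44*(-1 + 55)/(5*(-1)) = -44*(-1)*54/5 = -88*(-27/5) = 2376/5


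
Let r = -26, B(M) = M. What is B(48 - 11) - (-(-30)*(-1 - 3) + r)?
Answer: 183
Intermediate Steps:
B(48 - 11) - (-(-30)*(-1 - 3) + r) = (48 - 11) - (-(-30)*(-1 - 3) - 26) = 37 - (-(-30)*(-4) - 26) = 37 - (-15*8 - 26) = 37 - (-120 - 26) = 37 - 1*(-146) = 37 + 146 = 183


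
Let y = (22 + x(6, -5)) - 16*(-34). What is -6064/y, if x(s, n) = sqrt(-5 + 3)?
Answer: -1716112/160179 + 3032*I*sqrt(2)/160179 ≈ -10.714 + 0.026769*I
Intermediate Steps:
x(s, n) = I*sqrt(2) (x(s, n) = sqrt(-2) = I*sqrt(2))
y = 566 + I*sqrt(2) (y = (22 + I*sqrt(2)) - 16*(-34) = (22 + I*sqrt(2)) + 544 = 566 + I*sqrt(2) ≈ 566.0 + 1.4142*I)
-6064/y = -6064/(566 + I*sqrt(2))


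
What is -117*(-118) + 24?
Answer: 13830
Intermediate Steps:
-117*(-118) + 24 = 13806 + 24 = 13830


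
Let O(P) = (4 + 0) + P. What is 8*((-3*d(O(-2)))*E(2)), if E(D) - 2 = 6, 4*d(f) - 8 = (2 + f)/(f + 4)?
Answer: -416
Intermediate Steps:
O(P) = 4 + P
d(f) = 2 + (2 + f)/(4*(4 + f)) (d(f) = 2 + ((2 + f)/(f + 4))/4 = 2 + ((2 + f)/(4 + f))/4 = 2 + (2 + f)/(4*(4 + f)))
E(D) = 8 (E(D) = 2 + 6 = 8)
8*((-3*d(O(-2)))*E(2)) = 8*(-3*(34 + 9*(4 - 2))/(4*(4 + (4 - 2)))*8) = 8*(-3*(34 + 9*2)/(4*(4 + 2))*8) = 8*(-3*(34 + 18)/(4*6)*8) = 8*(-3*52/(4*6)*8) = 8*(-3*13/6*8) = 8*(-13/2*8) = 8*(-52) = -416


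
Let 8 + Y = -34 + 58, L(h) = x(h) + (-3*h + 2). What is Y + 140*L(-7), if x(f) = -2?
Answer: 2956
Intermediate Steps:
L(h) = -3*h (L(h) = -2 + (-3*h + 2) = -2 + (2 - 3*h) = -3*h)
Y = 16 (Y = -8 + (-34 + 58) = -8 + 24 = 16)
Y + 140*L(-7) = 16 + 140*(-3*(-7)) = 16 + 140*21 = 16 + 2940 = 2956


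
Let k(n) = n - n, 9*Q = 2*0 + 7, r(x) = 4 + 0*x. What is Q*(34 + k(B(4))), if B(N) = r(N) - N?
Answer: 238/9 ≈ 26.444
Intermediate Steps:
r(x) = 4 (r(x) = 4 + 0 = 4)
B(N) = 4 - N
Q = 7/9 (Q = (2*0 + 7)/9 = (0 + 7)/9 = (1/9)*7 = 7/9 ≈ 0.77778)
k(n) = 0
Q*(34 + k(B(4))) = 7*(34 + 0)/9 = (7/9)*34 = 238/9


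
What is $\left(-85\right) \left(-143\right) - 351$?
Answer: $11804$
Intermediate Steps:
$\left(-85\right) \left(-143\right) - 351 = 12155 - 351 = 11804$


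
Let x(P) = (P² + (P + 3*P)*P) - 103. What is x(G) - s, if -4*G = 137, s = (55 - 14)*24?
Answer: 76453/16 ≈ 4778.3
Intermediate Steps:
s = 984 (s = 41*24 = 984)
G = -137/4 (G = -¼*137 = -137/4 ≈ -34.250)
x(P) = -103 + 5*P² (x(P) = (P² + (4*P)*P) - 103 = (P² + 4*P²) - 103 = 5*P² - 103 = -103 + 5*P²)
x(G) - s = (-103 + 5*(-137/4)²) - 1*984 = (-103 + 5*(18769/16)) - 984 = (-103 + 93845/16) - 984 = 92197/16 - 984 = 76453/16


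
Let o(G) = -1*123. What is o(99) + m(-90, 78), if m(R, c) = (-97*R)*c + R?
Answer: 680727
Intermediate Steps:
o(G) = -123
m(R, c) = R - 97*R*c (m(R, c) = -97*R*c + R = R - 97*R*c)
o(99) + m(-90, 78) = -123 - 90*(1 - 97*78) = -123 - 90*(1 - 7566) = -123 - 90*(-7565) = -123 + 680850 = 680727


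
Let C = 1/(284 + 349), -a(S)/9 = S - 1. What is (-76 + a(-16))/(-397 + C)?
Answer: -6963/35900 ≈ -0.19396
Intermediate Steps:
a(S) = 9 - 9*S (a(S) = -9*(S - 1) = -9*(-1 + S) = 9 - 9*S)
C = 1/633 ≈ 0.0015798
(-76 + a(-16))/(-397 + C) = (-76 + (9 - 9*(-16)))/(-397 + 1/633) = (-76 + (9 + 144))/(-251300/633) = (-76 + 153)*(-633/251300) = 77*(-633/251300) = -6963/35900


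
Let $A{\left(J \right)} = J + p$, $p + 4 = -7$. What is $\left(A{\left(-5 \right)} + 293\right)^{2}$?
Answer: $76729$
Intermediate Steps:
$p = -11$ ($p = -4 - 7 = -11$)
$A{\left(J \right)} = -11 + J$ ($A{\left(J \right)} = J - 11 = -11 + J$)
$\left(A{\left(-5 \right)} + 293\right)^{2} = \left(\left(-11 - 5\right) + 293\right)^{2} = \left(-16 + 293\right)^{2} = 277^{2} = 76729$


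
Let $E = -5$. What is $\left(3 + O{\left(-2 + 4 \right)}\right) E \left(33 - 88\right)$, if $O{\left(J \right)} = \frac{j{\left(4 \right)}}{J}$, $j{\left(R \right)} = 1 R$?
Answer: $1375$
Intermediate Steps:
$j{\left(R \right)} = R$
$O{\left(J \right)} = \frac{4}{J}$
$\left(3 + O{\left(-2 + 4 \right)}\right) E \left(33 - 88\right) = \left(3 + \frac{4}{-2 + 4}\right) \left(-5\right) \left(33 - 88\right) = \left(3 + \frac{4}{2}\right) \left(-5\right) \left(-55\right) = \left(3 + 4 \cdot \frac{1}{2}\right) \left(-5\right) \left(-55\right) = \left(3 + 2\right) \left(-5\right) \left(-55\right) = 5 \left(-5\right) \left(-55\right) = \left(-25\right) \left(-55\right) = 1375$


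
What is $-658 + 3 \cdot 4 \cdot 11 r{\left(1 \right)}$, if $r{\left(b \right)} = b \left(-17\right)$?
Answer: $-2902$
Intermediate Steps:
$r{\left(b \right)} = - 17 b$
$-658 + 3 \cdot 4 \cdot 11 r{\left(1 \right)} = -658 + 3 \cdot 4 \cdot 11 \left(\left(-17\right) 1\right) = -658 + 12 \cdot 11 \left(-17\right) = -658 + 132 \left(-17\right) = -658 - 2244 = -2902$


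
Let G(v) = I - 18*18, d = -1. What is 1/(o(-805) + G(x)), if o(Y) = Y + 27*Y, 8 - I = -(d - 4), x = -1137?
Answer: -1/22861 ≈ -4.3743e-5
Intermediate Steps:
I = 3 (I = 8 - (-1)*(-1 - 4) = 8 - (-1)*(-5) = 8 - 1*5 = 8 - 5 = 3)
o(Y) = 28*Y
G(v) = -321 (G(v) = 3 - 18*18 = 3 - 324 = -321)
1/(o(-805) + G(x)) = 1/(28*(-805) - 321) = 1/(-22540 - 321) = 1/(-22861) = -1/22861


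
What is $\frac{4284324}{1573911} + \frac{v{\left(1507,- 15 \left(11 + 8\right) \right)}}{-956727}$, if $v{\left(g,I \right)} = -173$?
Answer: $\frac{50607416471}{18590162337} \approx 2.7223$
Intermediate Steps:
$\frac{4284324}{1573911} + \frac{v{\left(1507,- 15 \left(11 + 8\right) \right)}}{-956727} = \frac{4284324}{1573911} - \frac{173}{-956727} = 4284324 \cdot \frac{1}{1573911} - - \frac{173}{956727} = \frac{476036}{174879} + \frac{173}{956727} = \frac{50607416471}{18590162337}$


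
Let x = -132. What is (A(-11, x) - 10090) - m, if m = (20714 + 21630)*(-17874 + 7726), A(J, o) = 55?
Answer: 429696877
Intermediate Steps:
m = -429706912 (m = 42344*(-10148) = -429706912)
(A(-11, x) - 10090) - m = (55 - 10090) - 1*(-429706912) = -10035 + 429706912 = 429696877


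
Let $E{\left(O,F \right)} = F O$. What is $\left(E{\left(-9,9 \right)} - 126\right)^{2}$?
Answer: $42849$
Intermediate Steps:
$\left(E{\left(-9,9 \right)} - 126\right)^{2} = \left(9 \left(-9\right) - 126\right)^{2} = \left(-81 - 126\right)^{2} = \left(-207\right)^{2} = 42849$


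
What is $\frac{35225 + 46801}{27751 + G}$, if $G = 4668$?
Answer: $\frac{82026}{32419} \approx 2.5302$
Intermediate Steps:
$\frac{35225 + 46801}{27751 + G} = \frac{35225 + 46801}{27751 + 4668} = \frac{82026}{32419}$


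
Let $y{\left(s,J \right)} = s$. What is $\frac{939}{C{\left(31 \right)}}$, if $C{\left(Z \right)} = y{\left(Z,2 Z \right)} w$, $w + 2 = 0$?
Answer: $- \frac{939}{62} \approx -15.145$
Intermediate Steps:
$w = -2$ ($w = -2 + 0 = -2$)
$C{\left(Z \right)} = - 2 Z$ ($C{\left(Z \right)} = Z \left(-2\right) = - 2 Z$)
$\frac{939}{C{\left(31 \right)}} = \frac{939}{\left(-2\right) 31} = \frac{939}{-62} = 939 \left(- \frac{1}{62}\right) = - \frac{939}{62}$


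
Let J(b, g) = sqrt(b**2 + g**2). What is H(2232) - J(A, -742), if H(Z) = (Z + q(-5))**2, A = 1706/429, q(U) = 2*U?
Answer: 4937284 - 2*sqrt(25332314890)/429 ≈ 4.9365e+6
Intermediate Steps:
A = 1706/429 (A = 1706*(1/429) = 1706/429 ≈ 3.9767)
H(Z) = (-10 + Z)**2 (H(Z) = (Z + 2*(-5))**2 = (Z - 10)**2 = (-10 + Z)**2)
H(2232) - J(A, -742) = (-10 + 2232)**2 - sqrt((1706/429)**2 + (-742)**2) = 2222**2 - sqrt(2910436/184041 + 550564) = 4937284 - sqrt(101329259560/184041) = 4937284 - 2*sqrt(25332314890)/429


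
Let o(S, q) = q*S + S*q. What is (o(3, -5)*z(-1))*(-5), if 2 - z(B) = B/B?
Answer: 150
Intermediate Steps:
z(B) = 1 (z(B) = 2 - B/B = 2 - 1*1 = 2 - 1 = 1)
o(S, q) = 2*S*q (o(S, q) = S*q + S*q = 2*S*q)
(o(3, -5)*z(-1))*(-5) = ((2*3*(-5))*1)*(-5) = -30*1*(-5) = -30*(-5) = 150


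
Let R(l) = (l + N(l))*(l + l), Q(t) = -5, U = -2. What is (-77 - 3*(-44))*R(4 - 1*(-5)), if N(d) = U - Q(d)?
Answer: 11880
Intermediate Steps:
N(d) = 3 (N(d) = -2 - 1*(-5) = -2 + 5 = 3)
R(l) = 2*l*(3 + l) (R(l) = (l + 3)*(l + l) = (3 + l)*(2*l) = 2*l*(3 + l))
(-77 - 3*(-44))*R(4 - 1*(-5)) = (-77 - 3*(-44))*(2*(4 - 1*(-5))*(3 + (4 - 1*(-5)))) = (-77 + 132)*(2*(4 + 5)*(3 + (4 + 5))) = 55*(2*9*(3 + 9)) = 55*(2*9*12) = 55*216 = 11880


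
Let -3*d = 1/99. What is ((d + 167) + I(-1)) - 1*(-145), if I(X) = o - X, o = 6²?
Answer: 103652/297 ≈ 349.00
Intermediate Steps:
d = -1/297 (d = -⅓/99 = -⅓*1/99 = -1/297 ≈ -0.0033670)
o = 36
I(X) = 36 - X
((d + 167) + I(-1)) - 1*(-145) = ((-1/297 + 167) + (36 - 1*(-1))) - 1*(-145) = (49598/297 + (36 + 1)) + 145 = (49598/297 + 37) + 145 = 60587/297 + 145 = 103652/297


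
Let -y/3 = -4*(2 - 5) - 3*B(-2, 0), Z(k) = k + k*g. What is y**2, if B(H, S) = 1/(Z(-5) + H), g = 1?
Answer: 21609/16 ≈ 1350.6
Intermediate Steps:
Z(k) = 2*k (Z(k) = k + k*1 = k + k = 2*k)
B(H, S) = 1/(-10 + H) (B(H, S) = 1/(2*(-5) + H) = 1/(-10 + H))
y = -147/4 (y = -3*(-4*(2 - 5) - 3/(-10 - 2)) = -3*(-4*(-3) - 3/(-12)) = -3*(12 - 3*(-1/12)) = -3*(12 + 1/4) = -3*49/4 = -147/4 ≈ -36.750)
y**2 = (-147/4)**2 = 21609/16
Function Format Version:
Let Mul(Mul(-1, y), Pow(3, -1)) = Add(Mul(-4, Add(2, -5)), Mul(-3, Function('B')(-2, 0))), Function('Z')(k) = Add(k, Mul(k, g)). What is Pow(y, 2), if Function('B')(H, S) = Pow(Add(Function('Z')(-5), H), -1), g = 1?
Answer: Rational(21609, 16) ≈ 1350.6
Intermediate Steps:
Function('Z')(k) = Mul(2, k) (Function('Z')(k) = Add(k, Mul(k, 1)) = Add(k, k) = Mul(2, k))
Function('B')(H, S) = Pow(Add(-10, H), -1) (Function('B')(H, S) = Pow(Add(Mul(2, -5), H), -1) = Pow(Add(-10, H), -1))
y = Rational(-147, 4) (y = Mul(-3, Add(Mul(-4, Add(2, -5)), Mul(-3, Pow(Add(-10, -2), -1)))) = Mul(-3, Add(Mul(-4, -3), Mul(-3, Pow(-12, -1)))) = Mul(-3, Add(12, Mul(-3, Rational(-1, 12)))) = Mul(-3, Add(12, Rational(1, 4))) = Mul(-3, Rational(49, 4)) = Rational(-147, 4) ≈ -36.750)
Pow(y, 2) = Pow(Rational(-147, 4), 2) = Rational(21609, 16)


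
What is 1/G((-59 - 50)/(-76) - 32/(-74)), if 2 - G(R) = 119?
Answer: -1/117 ≈ -0.0085470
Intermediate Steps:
G(R) = -117 (G(R) = 2 - 1*119 = 2 - 119 = -117)
1/G((-59 - 50)/(-76) - 32/(-74)) = 1/(-117) = -1/117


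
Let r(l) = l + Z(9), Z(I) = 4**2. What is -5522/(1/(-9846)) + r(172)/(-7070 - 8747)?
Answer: 859964152816/15817 ≈ 5.4370e+7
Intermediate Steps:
Z(I) = 16
r(l) = 16 + l (r(l) = l + 16 = 16 + l)
-5522/(1/(-9846)) + r(172)/(-7070 - 8747) = -5522/(1/(-9846)) + (16 + 172)/(-7070 - 8747) = -5522/(-1/9846) + 188/(-15817) = -5522*(-9846) + 188*(-1/15817) = 54369612 - 188/15817 = 859964152816/15817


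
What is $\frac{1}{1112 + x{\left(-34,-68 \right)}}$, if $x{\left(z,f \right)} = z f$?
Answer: $\frac{1}{3424} \approx 0.00029206$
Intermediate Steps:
$x{\left(z,f \right)} = f z$
$\frac{1}{1112 + x{\left(-34,-68 \right)}} = \frac{1}{1112 - -2312} = \frac{1}{1112 + 2312} = \frac{1}{3424}$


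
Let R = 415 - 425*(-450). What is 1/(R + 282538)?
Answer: 1/474203 ≈ 2.1088e-6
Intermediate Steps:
R = 191665 (R = 415 + 191250 = 191665)
1/(R + 282538) = 1/(191665 + 282538) = 1/474203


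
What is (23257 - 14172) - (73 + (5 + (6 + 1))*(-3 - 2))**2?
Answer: 8916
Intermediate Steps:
(23257 - 14172) - (73 + (5 + (6 + 1))*(-3 - 2))**2 = 9085 - (73 + (5 + 7)*(-5))**2 = 9085 - (73 + 12*(-5))**2 = 9085 - (73 - 60)**2 = 9085 - 1*13**2 = 9085 - 1*169 = 9085 - 169 = 8916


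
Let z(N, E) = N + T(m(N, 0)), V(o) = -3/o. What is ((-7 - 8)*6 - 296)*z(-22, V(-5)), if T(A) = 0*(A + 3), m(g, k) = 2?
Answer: 8492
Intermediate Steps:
T(A) = 0 (T(A) = 0*(3 + A) = 0)
z(N, E) = N (z(N, E) = N + 0 = N)
((-7 - 8)*6 - 296)*z(-22, V(-5)) = ((-7 - 8)*6 - 296)*(-22) = (-15*6 - 296)*(-22) = (-90 - 296)*(-22) = -386*(-22) = 8492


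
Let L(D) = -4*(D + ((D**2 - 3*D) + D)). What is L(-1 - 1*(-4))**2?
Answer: 576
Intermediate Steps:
L(D) = -4*D**2 + 4*D (L(D) = -4*(D + (D**2 - 2*D)) = -4*(D**2 - D) = -4*D**2 + 4*D)
L(-1 - 1*(-4))**2 = (4*(-1 - 1*(-4))*(1 - (-1 - 1*(-4))))**2 = (4*(-1 + 4)*(1 - (-1 + 4)))**2 = (4*3*(1 - 1*3))**2 = (4*3*(1 - 3))**2 = (4*3*(-2))**2 = (-24)**2 = 576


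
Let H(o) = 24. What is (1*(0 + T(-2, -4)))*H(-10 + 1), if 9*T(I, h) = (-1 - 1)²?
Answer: 32/3 ≈ 10.667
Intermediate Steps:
T(I, h) = 4/9 (T(I, h) = (-1 - 1)²/9 = (⅑)*(-2)² = (⅑)*4 = 4/9)
(1*(0 + T(-2, -4)))*H(-10 + 1) = (1*(0 + 4/9))*24 = (1*(4/9))*24 = (4/9)*24 = 32/3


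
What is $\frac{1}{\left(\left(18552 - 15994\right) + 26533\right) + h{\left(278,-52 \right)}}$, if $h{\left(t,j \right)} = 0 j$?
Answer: $\frac{1}{29091} \approx 3.4375 \cdot 10^{-5}$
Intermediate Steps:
$h{\left(t,j \right)} = 0$
$\frac{1}{\left(\left(18552 - 15994\right) + 26533\right) + h{\left(278,-52 \right)}} = \frac{1}{\left(\left(18552 - 15994\right) + 26533\right) + 0} = \frac{1}{\left(2558 + 26533\right) + 0} = \frac{1}{29091 + 0} = \frac{1}{29091}$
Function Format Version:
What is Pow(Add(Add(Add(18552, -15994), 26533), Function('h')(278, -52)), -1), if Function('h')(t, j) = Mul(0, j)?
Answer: Rational(1, 29091) ≈ 3.4375e-5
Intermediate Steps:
Function('h')(t, j) = 0
Pow(Add(Add(Add(18552, -15994), 26533), Function('h')(278, -52)), -1) = Pow(Add(Add(Add(18552, -15994), 26533), 0), -1) = Pow(Add(Add(2558, 26533), 0), -1) = Pow(Add(29091, 0), -1) = Pow(29091, -1) = Rational(1, 29091)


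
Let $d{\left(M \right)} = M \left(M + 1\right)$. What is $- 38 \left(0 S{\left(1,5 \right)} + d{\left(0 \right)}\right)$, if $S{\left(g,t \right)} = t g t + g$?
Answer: $0$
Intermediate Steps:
$d{\left(M \right)} = M \left(1 + M\right)$
$S{\left(g,t \right)} = g + g t^{2}$ ($S{\left(g,t \right)} = g t t + g = g t^{2} + g = g + g t^{2}$)
$- 38 \left(0 S{\left(1,5 \right)} + d{\left(0 \right)}\right) = - 38 \left(0 \cdot 1 \left(1 + 5^{2}\right) + 0 \left(1 + 0\right)\right) = - 38 \left(0 \cdot 1 \left(1 + 25\right) + 0 \cdot 1\right) = - 38 \left(0 \cdot 1 \cdot 26 + 0\right) = - 38 \left(0 \cdot 26 + 0\right) = - 38 \left(0 + 0\right) = \left(-38\right) 0 = 0$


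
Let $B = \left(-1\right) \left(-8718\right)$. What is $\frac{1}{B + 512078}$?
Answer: $\frac{1}{520796} \approx 1.9201 \cdot 10^{-6}$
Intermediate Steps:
$B = 8718$
$\frac{1}{B + 512078} = \frac{1}{8718 + 512078} = \frac{1}{520796}$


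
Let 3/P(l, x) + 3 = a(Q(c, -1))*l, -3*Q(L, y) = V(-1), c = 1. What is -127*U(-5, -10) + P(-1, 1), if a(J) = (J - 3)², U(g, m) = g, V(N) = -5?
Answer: 27278/43 ≈ 634.37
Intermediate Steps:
Q(L, y) = 5/3 (Q(L, y) = -⅓*(-5) = 5/3)
a(J) = (-3 + J)²
P(l, x) = 3/(-3 + 16*l/9) (P(l, x) = 3/(-3 + (-3 + 5/3)²*l) = 3/(-3 + (-4/3)²*l) = 3/(-3 + 16*l/9))
-127*U(-5, -10) + P(-1, 1) = -127*(-5) + 27/(-27 + 16*(-1)) = 635 + 27/(-27 - 16) = 635 + 27/(-43) = 635 + 27*(-1/43) = 635 - 27/43 = 27278/43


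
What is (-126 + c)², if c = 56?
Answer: 4900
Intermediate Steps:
(-126 + c)² = (-126 + 56)² = (-70)² = 4900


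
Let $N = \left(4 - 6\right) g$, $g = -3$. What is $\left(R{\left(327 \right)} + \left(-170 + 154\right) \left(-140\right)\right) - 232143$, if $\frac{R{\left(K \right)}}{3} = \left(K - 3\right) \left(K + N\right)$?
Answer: $93773$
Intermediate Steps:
$N = 6$ ($N = \left(4 - 6\right) \left(-3\right) = \left(-2\right) \left(-3\right) = 6$)
$R{\left(K \right)} = 3 \left(-3 + K\right) \left(6 + K\right)$ ($R{\left(K \right)} = 3 \left(K - 3\right) \left(K + 6\right) = 3 \left(-3 + K\right) \left(6 + K\right)$)
$\left(R{\left(327 \right)} + \left(-170 + 154\right) \left(-140\right)\right) - 232143 = \left(\left(-54 + 3 \cdot 327^{2} + 9 \cdot 327\right) + \left(-170 + 154\right) \left(-140\right)\right) - 232143 = \left(\left(-54 + 3 \cdot 106929 + 2943\right) - -2240\right) - 232143 = \left(\left(-54 + 320787 + 2943\right) + 2240\right) - 232143 = \left(323676 + 2240\right) - 232143 = 325916 - 232143 = 93773$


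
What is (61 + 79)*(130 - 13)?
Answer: 16380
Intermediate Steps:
(61 + 79)*(130 - 13) = 140*117 = 16380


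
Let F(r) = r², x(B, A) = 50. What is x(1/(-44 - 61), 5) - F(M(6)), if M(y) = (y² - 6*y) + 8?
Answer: -14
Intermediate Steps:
M(y) = 8 + y² - 6*y
x(1/(-44 - 61), 5) - F(M(6)) = 50 - (8 + 6² - 6*6)² = 50 - (8 + 36 - 36)² = 50 - 1*8² = 50 - 1*64 = 50 - 64 = -14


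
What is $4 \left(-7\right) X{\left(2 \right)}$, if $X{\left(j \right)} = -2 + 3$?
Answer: $-28$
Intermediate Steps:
$X{\left(j \right)} = 1$
$4 \left(-7\right) X{\left(2 \right)} = 4 \left(-7\right) 1 = \left(-28\right) 1 = -28$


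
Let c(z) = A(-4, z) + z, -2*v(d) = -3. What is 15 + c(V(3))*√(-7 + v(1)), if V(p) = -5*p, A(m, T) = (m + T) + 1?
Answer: 15 - 33*I*√22/2 ≈ 15.0 - 77.392*I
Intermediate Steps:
A(m, T) = 1 + T + m (A(m, T) = (T + m) + 1 = 1 + T + m)
v(d) = 3/2 (v(d) = -½*(-3) = 3/2)
c(z) = -3 + 2*z (c(z) = (1 + z - 4) + z = (-3 + z) + z = -3 + 2*z)
15 + c(V(3))*√(-7 + v(1)) = 15 + (-3 + 2*(-5*3))*√(-7 + 3/2) = 15 + (-3 + 2*(-15))*√(-11/2) = 15 + (-3 - 30)*(I*√22/2) = 15 - 33*I*√22/2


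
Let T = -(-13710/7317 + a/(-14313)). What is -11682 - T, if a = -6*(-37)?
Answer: -135959214814/11636469 ≈ -11684.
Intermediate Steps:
a = 222
T = 21983956/11636469 (T = -(-13710/7317 + 222/(-14313)) = -(-13710*1/7317 + 222*(-1/14313)) = -(-4570/2439 - 74/4771) = -1*(-21983956/11636469) = 21983956/11636469 ≈ 1.8892)
-11682 - T = -11682 - 1*21983956/11636469 = -11682 - 21983956/11636469 = -135959214814/11636469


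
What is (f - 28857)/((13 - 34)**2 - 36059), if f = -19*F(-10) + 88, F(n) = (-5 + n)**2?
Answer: 1502/1619 ≈ 0.92773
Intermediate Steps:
f = -4187 (f = -19*(-5 - 10)**2 + 88 = -19*(-15)**2 + 88 = -19*225 + 88 = -4275 + 88 = -4187)
(f - 28857)/((13 - 34)**2 - 36059) = (-4187 - 28857)/((13 - 34)**2 - 36059) = -33044/((-21)**2 - 36059) = -33044/(441 - 36059) = -33044/(-35618) = -33044*(-1/35618) = 1502/1619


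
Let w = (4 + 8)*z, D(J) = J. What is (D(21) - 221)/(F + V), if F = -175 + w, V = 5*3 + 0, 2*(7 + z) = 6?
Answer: 25/26 ≈ 0.96154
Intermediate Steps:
z = -4 (z = -7 + (1/2)*6 = -7 + 3 = -4)
w = -48 (w = (4 + 8)*(-4) = 12*(-4) = -48)
V = 15 (V = 15 + 0 = 15)
F = -223 (F = -175 - 48 = -223)
(D(21) - 221)/(F + V) = (21 - 221)/(-223 + 15) = -200/(-208) = -200*(-1/208) = 25/26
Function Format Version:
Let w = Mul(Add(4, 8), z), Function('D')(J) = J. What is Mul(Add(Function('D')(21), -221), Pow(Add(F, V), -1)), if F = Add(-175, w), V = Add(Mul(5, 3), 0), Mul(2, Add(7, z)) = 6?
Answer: Rational(25, 26) ≈ 0.96154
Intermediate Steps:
z = -4 (z = Add(-7, Mul(Rational(1, 2), 6)) = Add(-7, 3) = -4)
w = -48 (w = Mul(Add(4, 8), -4) = Mul(12, -4) = -48)
V = 15 (V = Add(15, 0) = 15)
F = -223 (F = Add(-175, -48) = -223)
Mul(Add(Function('D')(21), -221), Pow(Add(F, V), -1)) = Mul(Add(21, -221), Pow(Add(-223, 15), -1)) = Mul(-200, Pow(-208, -1)) = Mul(-200, Rational(-1, 208)) = Rational(25, 26)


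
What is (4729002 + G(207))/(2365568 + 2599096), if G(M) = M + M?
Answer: 197059/206861 ≈ 0.95262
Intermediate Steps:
G(M) = 2*M
(4729002 + G(207))/(2365568 + 2599096) = (4729002 + 2*207)/(2365568 + 2599096) = (4729002 + 414)/4964664 = 4729416*(1/4964664) = 197059/206861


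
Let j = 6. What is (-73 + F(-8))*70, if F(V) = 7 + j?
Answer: -4200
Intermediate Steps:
F(V) = 13 (F(V) = 7 + 6 = 13)
(-73 + F(-8))*70 = (-73 + 13)*70 = -60*70 = -4200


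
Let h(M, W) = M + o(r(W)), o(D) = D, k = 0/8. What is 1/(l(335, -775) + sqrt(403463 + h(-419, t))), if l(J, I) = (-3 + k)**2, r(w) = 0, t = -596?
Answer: -3/134321 + 2*sqrt(100761)/402963 ≈ 0.0015531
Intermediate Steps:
k = 0 (k = 0*(1/8) = 0)
h(M, W) = M (h(M, W) = M + 0 = M)
l(J, I) = 9 (l(J, I) = (-3 + 0)**2 = (-3)**2 = 9)
1/(l(335, -775) + sqrt(403463 + h(-419, t))) = 1/(9 + sqrt(403463 - 419)) = 1/(9 + sqrt(403044)) = 1/(9 + 2*sqrt(100761))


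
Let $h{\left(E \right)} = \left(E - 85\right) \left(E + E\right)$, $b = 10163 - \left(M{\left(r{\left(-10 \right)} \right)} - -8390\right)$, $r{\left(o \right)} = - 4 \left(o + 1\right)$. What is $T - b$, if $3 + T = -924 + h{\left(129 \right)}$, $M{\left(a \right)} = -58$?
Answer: $8594$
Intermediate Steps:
$r{\left(o \right)} = -4 - 4 o$ ($r{\left(o \right)} = - 4 \left(1 + o\right) = -4 - 4 o$)
$b = 1831$ ($b = 10163 - \left(-58 - -8390\right) = 10163 - \left(-58 + 8390\right) = 10163 - 8332 = 1831$)
$h{\left(E \right)} = 2 E \left(-85 + E\right)$ ($h{\left(E \right)} = \left(-85 + E\right) 2 E = 2 E \left(-85 + E\right)$)
$T = 10425$ ($T = -3 - \left(924 - 258 \left(-85 + 129\right)\right) = -3 - \left(924 - 11352\right) = -3 + \left(-924 + 11352\right) = -3 + 10428 = 10425$)
$T - b = 10425 - 1831 = 8594$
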